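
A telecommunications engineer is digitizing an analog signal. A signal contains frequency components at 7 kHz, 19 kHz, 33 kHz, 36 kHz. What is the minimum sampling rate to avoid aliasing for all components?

The highest frequency component is f_max = 36 kHz.
Nyquist rate = 2 * f_max = 2 * 36 kHz = 72 kHz.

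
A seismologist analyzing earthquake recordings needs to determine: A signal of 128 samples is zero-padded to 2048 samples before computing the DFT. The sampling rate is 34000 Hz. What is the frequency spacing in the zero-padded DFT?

Original DFT: N = 128, resolution = f_s/N = 34000/128 = 2125/8 Hz
Zero-padded DFT: N = 2048, resolution = f_s/N = 34000/2048 = 2125/128 Hz
Zero-padding interpolates the spectrum (finer frequency grid)
but does NOT improve the true spectral resolution (ability to resolve close frequencies).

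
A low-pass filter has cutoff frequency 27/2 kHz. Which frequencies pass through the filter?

A low-pass filter passes all frequencies below the cutoff frequency 27/2 kHz and attenuates higher frequencies.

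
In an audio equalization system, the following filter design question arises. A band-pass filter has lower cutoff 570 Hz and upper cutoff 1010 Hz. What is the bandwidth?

Bandwidth = f_high - f_low
= 1010 Hz - 570 Hz = 440 Hz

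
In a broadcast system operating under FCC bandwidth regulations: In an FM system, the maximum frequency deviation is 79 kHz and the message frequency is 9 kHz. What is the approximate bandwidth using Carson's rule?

Carson's rule: BW = 2*(delta_f + f_m)
= 2*(79 + 9) kHz = 176 kHz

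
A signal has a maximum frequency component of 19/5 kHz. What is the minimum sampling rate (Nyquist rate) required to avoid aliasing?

By the Nyquist-Shannon sampling theorem,
the minimum sampling rate (Nyquist rate) must be at least 2 * f_max.
Nyquist rate = 2 * 19/5 kHz = 38/5 kHz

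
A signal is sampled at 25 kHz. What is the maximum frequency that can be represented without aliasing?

The maximum frequency that can be represented without aliasing
is the Nyquist frequency: f_max = f_s / 2 = 25 kHz / 2 = 25/2 kHz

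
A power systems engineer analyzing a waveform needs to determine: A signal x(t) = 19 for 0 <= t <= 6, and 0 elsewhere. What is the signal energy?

Energy = integral of |x(t)|^2 dt over the signal duration
= 19^2 * 6 = 361 * 6 = 2166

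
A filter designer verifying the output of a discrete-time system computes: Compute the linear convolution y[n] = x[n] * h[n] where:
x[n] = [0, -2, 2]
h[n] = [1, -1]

y[n] = sum_k x[k]*h[n-k]. Output length = len(x) + len(h) - 1 = 3 + 2 - 1 = 4.
y[0] = 0*1 = 0
y[1] = -2*1 + 0*-1 = -2
y[2] = 2*1 + -2*-1 = 4
y[3] = 2*-1 = -2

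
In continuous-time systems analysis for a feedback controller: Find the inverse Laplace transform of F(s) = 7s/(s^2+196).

Standard pair: s/(s^2+w^2) <-> cos(wt)*u(t)
With k=7, w=14: f(t) = 7*cos(14t)*u(t)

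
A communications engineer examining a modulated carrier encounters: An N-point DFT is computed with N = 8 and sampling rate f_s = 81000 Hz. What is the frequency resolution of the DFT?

DFT frequency resolution = f_s / N
= 81000 / 8 = 10125 Hz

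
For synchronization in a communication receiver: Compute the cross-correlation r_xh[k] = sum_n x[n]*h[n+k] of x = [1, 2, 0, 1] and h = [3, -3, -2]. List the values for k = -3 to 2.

Both sequences indexed from 0 and zero outside their support.
Lags with overlap: k = -3 to 2.
  r_xh[-3] = x[3]*h[0] = 3
  r_xh[-2] = x[2]*h[0] + x[3]*h[1] = -3
  r_xh[-1] = x[1]*h[0] + x[2]*h[1] + x[3]*h[2] = 4
  r_xh[0] = x[0]*h[0] + x[1]*h[1] + x[2]*h[2] = -3
  r_xh[1] = x[0]*h[1] + x[1]*h[2] = -7
  r_xh[2] = x[0]*h[2] = -2
r_xh = [3, -3, 4, -3, -7, -2] (for k = -3, ..., 2)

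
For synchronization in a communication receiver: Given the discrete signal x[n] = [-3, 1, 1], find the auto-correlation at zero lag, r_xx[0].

The auto-correlation at zero lag r_xx[0] equals the signal energy.
r_xx[0] = sum of x[n]^2 = (-3)^2 + 1^2 + 1^2
= 9 + 1 + 1 = 11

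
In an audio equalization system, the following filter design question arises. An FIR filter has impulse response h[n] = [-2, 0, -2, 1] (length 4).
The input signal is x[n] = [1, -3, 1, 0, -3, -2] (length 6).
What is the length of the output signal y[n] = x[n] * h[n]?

For linear convolution, the output length is:
len(y) = len(x) + len(h) - 1 = 6 + 4 - 1 = 9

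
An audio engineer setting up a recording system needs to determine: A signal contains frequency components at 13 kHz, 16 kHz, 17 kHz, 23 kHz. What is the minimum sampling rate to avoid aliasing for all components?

The highest frequency component is f_max = 23 kHz.
Nyquist rate = 2 * f_max = 2 * 23 kHz = 46 kHz.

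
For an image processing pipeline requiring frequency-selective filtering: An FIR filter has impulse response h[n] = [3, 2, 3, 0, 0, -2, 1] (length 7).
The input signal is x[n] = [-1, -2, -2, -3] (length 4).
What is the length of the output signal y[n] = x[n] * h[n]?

For linear convolution, the output length is:
len(y) = len(x) + len(h) - 1 = 4 + 7 - 1 = 10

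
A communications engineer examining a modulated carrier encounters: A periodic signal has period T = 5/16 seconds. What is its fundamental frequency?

The fundamental frequency is the reciprocal of the period.
f = 1/T = 1/(5/16) = 16/5 Hz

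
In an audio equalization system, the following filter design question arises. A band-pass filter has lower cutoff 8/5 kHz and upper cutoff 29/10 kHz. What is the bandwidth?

Bandwidth = f_high - f_low
= 29/10 kHz - 8/5 kHz = 13/10 kHz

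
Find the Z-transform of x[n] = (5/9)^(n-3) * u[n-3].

Time-shifting property: if X(z) = Z{x[n]}, then Z{x[n-d]} = z^(-d) * X(z)
X(z) = z/(z - 5/9) for x[n] = (5/9)^n * u[n]
Z{x[n-3]} = z^(-3) * z/(z - 5/9) = z^(-2)/(z - 5/9)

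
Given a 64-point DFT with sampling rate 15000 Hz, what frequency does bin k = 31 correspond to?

The frequency of DFT bin k is: f_k = k * f_s / N
f_31 = 31 * 15000 / 64 = 58125/8 Hz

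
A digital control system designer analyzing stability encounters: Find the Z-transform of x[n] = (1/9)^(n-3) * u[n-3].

Time-shifting property: if X(z) = Z{x[n]}, then Z{x[n-d]} = z^(-d) * X(z)
X(z) = z/(z - 1/9) for x[n] = (1/9)^n * u[n]
Z{x[n-3]} = z^(-3) * z/(z - 1/9) = z^(-2)/(z - 1/9)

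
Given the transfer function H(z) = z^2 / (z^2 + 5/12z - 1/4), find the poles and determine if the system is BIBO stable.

Poles are roots of the denominator: z^2 + 5/12z - 1/4 = 0.
Quadratic formula: z = [-(5/12) +/- sqrt((5/12)^2 - 4*(-1/4))] / 2
Discriminant = 25/144 + 1 = 169/144; sqrt = 13/12.
z = (-5/12 +/- 13/12) / 2 => z = 1/3 or z = -3/4.
|p1| = 3/4, |p2| = 1/3.
For BIBO stability, all poles must lie inside the unit circle (|p| < 1).
System is STABLE since both |p| < 1.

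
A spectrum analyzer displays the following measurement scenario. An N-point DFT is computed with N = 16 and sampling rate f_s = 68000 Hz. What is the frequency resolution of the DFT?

DFT frequency resolution = f_s / N
= 68000 / 16 = 4250 Hz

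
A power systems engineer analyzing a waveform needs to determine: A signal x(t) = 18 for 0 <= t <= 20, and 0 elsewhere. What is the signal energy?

Energy = integral of |x(t)|^2 dt over the signal duration
= 18^2 * 20 = 324 * 20 = 6480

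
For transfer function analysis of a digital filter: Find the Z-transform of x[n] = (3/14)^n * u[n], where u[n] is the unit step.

The Z-transform of a^n * u[n] is z/(z-a) for |z| > |a|.
Here a = 3/14, so X(z) = z/(z - (3/14)) = 14z/(14z - 3)
ROC: |z| > 3/14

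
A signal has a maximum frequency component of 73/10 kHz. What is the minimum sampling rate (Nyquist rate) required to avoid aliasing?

By the Nyquist-Shannon sampling theorem,
the minimum sampling rate (Nyquist rate) must be at least 2 * f_max.
Nyquist rate = 2 * 73/10 kHz = 73/5 kHz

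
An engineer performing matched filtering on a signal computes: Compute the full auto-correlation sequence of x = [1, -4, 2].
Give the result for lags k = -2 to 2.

r_xx[k] = sum_m x[m]*x[m+k], indexed from 0, for k = -2 to 2:
  r_xx[-2] = x[2]*x[0] = 2
  r_xx[-1] = x[1]*x[0] + x[2]*x[1] = -12
  r_xx[0] = x[0]*x[0] + x[1]*x[1] + x[2]*x[2] = 21
  r_xx[1] = x[0]*x[1] + x[1]*x[2] = -12
  r_xx[2] = x[0]*x[2] = 2
r_xx = [2, -12, 21, -12, 2]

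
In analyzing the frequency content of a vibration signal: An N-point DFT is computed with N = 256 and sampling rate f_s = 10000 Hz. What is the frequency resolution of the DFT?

DFT frequency resolution = f_s / N
= 10000 / 256 = 625/16 Hz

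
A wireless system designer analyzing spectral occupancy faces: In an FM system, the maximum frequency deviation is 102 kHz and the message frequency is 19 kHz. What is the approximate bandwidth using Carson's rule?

Carson's rule: BW = 2*(delta_f + f_m)
= 2*(102 + 19) kHz = 242 kHz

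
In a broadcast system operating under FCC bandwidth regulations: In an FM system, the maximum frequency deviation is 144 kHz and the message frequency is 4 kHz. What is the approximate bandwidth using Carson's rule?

Carson's rule: BW = 2*(delta_f + f_m)
= 2*(144 + 4) kHz = 296 kHz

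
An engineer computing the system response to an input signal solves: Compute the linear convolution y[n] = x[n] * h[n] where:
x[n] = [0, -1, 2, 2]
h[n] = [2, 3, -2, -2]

y[n] = sum_k x[k]*h[n-k]. Output length = len(x) + len(h) - 1 = 4 + 4 - 1 = 7.
y[0] = 0*2 = 0
y[1] = -1*2 + 0*3 = -2
y[2] = 2*2 + -1*3 + 0*-2 = 1
y[3] = 2*2 + 2*3 + -1*-2 + 0*-2 = 12
y[4] = 2*3 + 2*-2 + -1*-2 = 4
y[5] = 2*-2 + 2*-2 = -8
y[6] = 2*-2 = -4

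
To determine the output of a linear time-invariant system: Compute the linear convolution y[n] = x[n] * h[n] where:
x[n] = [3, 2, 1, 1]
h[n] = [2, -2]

y[n] = sum_k x[k]*h[n-k]. Output length = len(x) + len(h) - 1 = 4 + 2 - 1 = 5.
y[0] = 3*2 = 6
y[1] = 2*2 + 3*-2 = -2
y[2] = 1*2 + 2*-2 = -2
y[3] = 1*2 + 1*-2 = 0
y[4] = 1*-2 = -2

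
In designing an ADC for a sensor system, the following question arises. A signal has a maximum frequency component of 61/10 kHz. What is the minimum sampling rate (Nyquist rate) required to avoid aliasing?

By the Nyquist-Shannon sampling theorem,
the minimum sampling rate (Nyquist rate) must be at least 2 * f_max.
Nyquist rate = 2 * 61/10 kHz = 61/5 kHz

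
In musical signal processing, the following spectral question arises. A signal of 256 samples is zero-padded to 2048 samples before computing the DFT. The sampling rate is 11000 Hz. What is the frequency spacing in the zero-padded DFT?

Original DFT: N = 256, resolution = f_s/N = 11000/256 = 1375/32 Hz
Zero-padded DFT: N = 2048, resolution = f_s/N = 11000/2048 = 1375/256 Hz
Zero-padding interpolates the spectrum (finer frequency grid)
but does NOT improve the true spectral resolution (ability to resolve close frequencies).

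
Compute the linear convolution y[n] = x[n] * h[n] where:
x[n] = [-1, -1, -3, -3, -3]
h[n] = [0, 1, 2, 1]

y[n] = sum_k x[k]*h[n-k]. Output length = len(x) + len(h) - 1 = 5 + 4 - 1 = 8.
y[0] = -1*0 = 0
y[1] = -1*0 + -1*1 = -1
y[2] = -3*0 + -1*1 + -1*2 = -3
y[3] = -3*0 + -3*1 + -1*2 + -1*1 = -6
y[4] = -3*0 + -3*1 + -3*2 + -1*1 = -10
y[5] = -3*1 + -3*2 + -3*1 = -12
y[6] = -3*2 + -3*1 = -9
y[7] = -3*1 = -3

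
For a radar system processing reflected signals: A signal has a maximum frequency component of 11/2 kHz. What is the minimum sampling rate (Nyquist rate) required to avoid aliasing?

By the Nyquist-Shannon sampling theorem,
the minimum sampling rate (Nyquist rate) must be at least 2 * f_max.
Nyquist rate = 2 * 11/2 kHz = 11 kHz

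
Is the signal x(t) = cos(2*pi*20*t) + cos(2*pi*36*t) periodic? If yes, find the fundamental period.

f1 = 20 Hz, f2 = 36 Hz
Period T1 = 1/20, T2 = 1/36
Ratio T1/T2 = 36/20, which is rational.
The signal is periodic with fundamental period T = 1/GCD(20,36) = 1/4 s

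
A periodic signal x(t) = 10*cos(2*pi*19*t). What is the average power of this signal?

Average power of A*cos(wt) is A^2/2.
P = 10^2 / 2 = 100/2 = 50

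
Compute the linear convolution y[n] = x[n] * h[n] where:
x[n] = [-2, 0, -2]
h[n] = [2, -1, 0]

y[n] = sum_k x[k]*h[n-k]. Output length = len(x) + len(h) - 1 = 3 + 3 - 1 = 5.
y[0] = -2*2 = -4
y[1] = 0*2 + -2*-1 = 2
y[2] = -2*2 + 0*-1 + -2*0 = -4
y[3] = -2*-1 + 0*0 = 2
y[4] = -2*0 = 0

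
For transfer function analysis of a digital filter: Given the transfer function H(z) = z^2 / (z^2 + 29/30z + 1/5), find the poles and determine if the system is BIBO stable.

Poles are roots of the denominator: z^2 + 29/30z + 1/5 = 0.
Quadratic formula: z = [-(29/30) +/- sqrt((29/30)^2 - 4*(1/5))] / 2
Discriminant = 841/900 - 4/5 = 121/900; sqrt = 11/30.
z = (-29/30 +/- 11/30) / 2 => z = -3/10 or z = -2/3.
|p1| = 2/3, |p2| = 3/10.
For BIBO stability, all poles must lie inside the unit circle (|p| < 1).
System is STABLE since both |p| < 1.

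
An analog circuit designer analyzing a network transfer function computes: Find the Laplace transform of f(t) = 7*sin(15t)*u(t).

Standard pair: sin(wt)*u(t) <-> w/(s^2+w^2)
With w = 15: L{7*sin(15t)*u(t)} = 105/(s^2+225)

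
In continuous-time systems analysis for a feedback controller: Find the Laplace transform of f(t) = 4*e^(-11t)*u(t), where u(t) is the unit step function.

Standard Laplace transform pair:
e^(-at)*u(t) <-> 1/(s+a)
With a = 11: L{4*e^(-11t)*u(t)} = 4/(s+11), ROC: Re(s) > -11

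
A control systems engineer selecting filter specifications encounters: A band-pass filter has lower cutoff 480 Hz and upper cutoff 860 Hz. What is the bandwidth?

Bandwidth = f_high - f_low
= 860 Hz - 480 Hz = 380 Hz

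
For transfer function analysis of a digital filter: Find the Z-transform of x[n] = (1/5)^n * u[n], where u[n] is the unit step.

The Z-transform of a^n * u[n] is z/(z-a) for |z| > |a|.
Here a = 1/5, so X(z) = z/(z - (1/5)) = 5z/(5z - 1)
ROC: |z| > 1/5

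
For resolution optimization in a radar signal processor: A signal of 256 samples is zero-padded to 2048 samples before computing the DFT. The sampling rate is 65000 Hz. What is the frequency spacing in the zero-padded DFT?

Original DFT: N = 256, resolution = f_s/N = 65000/256 = 8125/32 Hz
Zero-padded DFT: N = 2048, resolution = f_s/N = 65000/2048 = 8125/256 Hz
Zero-padding interpolates the spectrum (finer frequency grid)
but does NOT improve the true spectral resolution (ability to resolve close frequencies).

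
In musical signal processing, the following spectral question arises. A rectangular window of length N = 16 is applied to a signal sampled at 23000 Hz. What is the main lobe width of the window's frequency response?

For a rectangular window of length N,
the main lobe width in frequency is 2*f_s/N.
= 2*23000/16 = 2875 Hz
This determines the minimum frequency separation for resolving two sinusoids.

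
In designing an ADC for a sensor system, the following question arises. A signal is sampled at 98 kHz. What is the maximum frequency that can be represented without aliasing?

The maximum frequency that can be represented without aliasing
is the Nyquist frequency: f_max = f_s / 2 = 98 kHz / 2 = 49 kHz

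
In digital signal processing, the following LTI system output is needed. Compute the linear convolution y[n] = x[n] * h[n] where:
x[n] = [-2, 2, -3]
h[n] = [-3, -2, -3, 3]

y[n] = sum_k x[k]*h[n-k]. Output length = len(x) + len(h) - 1 = 3 + 4 - 1 = 6.
y[0] = -2*-3 = 6
y[1] = 2*-3 + -2*-2 = -2
y[2] = -3*-3 + 2*-2 + -2*-3 = 11
y[3] = -3*-2 + 2*-3 + -2*3 = -6
y[4] = -3*-3 + 2*3 = 15
y[5] = -3*3 = -9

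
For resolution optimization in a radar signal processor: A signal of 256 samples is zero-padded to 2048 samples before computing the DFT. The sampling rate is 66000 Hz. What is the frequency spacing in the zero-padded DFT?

Original DFT: N = 256, resolution = f_s/N = 66000/256 = 4125/16 Hz
Zero-padded DFT: N = 2048, resolution = f_s/N = 66000/2048 = 4125/128 Hz
Zero-padding interpolates the spectrum (finer frequency grid)
but does NOT improve the true spectral resolution (ability to resolve close frequencies).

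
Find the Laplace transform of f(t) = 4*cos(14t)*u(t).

Standard pair: cos(wt)*u(t) <-> s/(s^2+w^2)
With w = 14: L{4*cos(14t)*u(t)} = 4s/(s^2+196)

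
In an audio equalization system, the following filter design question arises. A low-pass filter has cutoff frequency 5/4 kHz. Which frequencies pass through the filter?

A low-pass filter passes all frequencies below the cutoff frequency 5/4 kHz and attenuates higher frequencies.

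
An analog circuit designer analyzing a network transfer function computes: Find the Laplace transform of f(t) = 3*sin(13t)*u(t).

Standard pair: sin(wt)*u(t) <-> w/(s^2+w^2)
With w = 13: L{3*sin(13t)*u(t)} = 39/(s^2+169)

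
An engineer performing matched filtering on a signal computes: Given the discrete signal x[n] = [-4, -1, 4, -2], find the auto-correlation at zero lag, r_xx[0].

The auto-correlation at zero lag r_xx[0] equals the signal energy.
r_xx[0] = sum of x[n]^2 = (-4)^2 + (-1)^2 + 4^2 + (-2)^2
= 16 + 1 + 16 + 4 = 37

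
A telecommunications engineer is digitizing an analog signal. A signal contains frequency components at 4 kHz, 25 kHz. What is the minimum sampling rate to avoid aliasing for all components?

The highest frequency component is f_max = 25 kHz.
Nyquist rate = 2 * f_max = 2 * 25 kHz = 50 kHz.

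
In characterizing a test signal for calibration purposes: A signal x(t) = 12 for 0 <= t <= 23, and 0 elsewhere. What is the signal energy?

Energy = integral of |x(t)|^2 dt over the signal duration
= 12^2 * 23 = 144 * 23 = 3312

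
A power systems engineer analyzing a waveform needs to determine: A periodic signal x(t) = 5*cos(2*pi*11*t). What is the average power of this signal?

Average power of A*cos(wt) is A^2/2.
P = 5^2 / 2 = 25/2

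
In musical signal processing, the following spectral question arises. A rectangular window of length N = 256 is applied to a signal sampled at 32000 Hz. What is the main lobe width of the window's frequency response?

For a rectangular window of length N,
the main lobe width in frequency is 2*f_s/N.
= 2*32000/256 = 250 Hz
This determines the minimum frequency separation for resolving two sinusoids.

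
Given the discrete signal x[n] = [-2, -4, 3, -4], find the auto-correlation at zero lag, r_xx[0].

The auto-correlation at zero lag r_xx[0] equals the signal energy.
r_xx[0] = sum of x[n]^2 = (-2)^2 + (-4)^2 + 3^2 + (-4)^2
= 4 + 16 + 9 + 16 = 45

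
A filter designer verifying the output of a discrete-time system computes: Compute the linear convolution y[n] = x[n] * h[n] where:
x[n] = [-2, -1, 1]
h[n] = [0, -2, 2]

y[n] = sum_k x[k]*h[n-k]. Output length = len(x) + len(h) - 1 = 3 + 3 - 1 = 5.
y[0] = -2*0 = 0
y[1] = -1*0 + -2*-2 = 4
y[2] = 1*0 + -1*-2 + -2*2 = -2
y[3] = 1*-2 + -1*2 = -4
y[4] = 1*2 = 2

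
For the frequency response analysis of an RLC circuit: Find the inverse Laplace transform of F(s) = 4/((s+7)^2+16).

Standard pair: w/((s+a)^2+w^2) <-> e^(-at)*sin(wt)*u(t)
With a=7, w=4: f(t) = e^(-7t)*sin(4t)*u(t)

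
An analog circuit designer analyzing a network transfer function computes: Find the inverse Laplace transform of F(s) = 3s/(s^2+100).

Standard pair: s/(s^2+w^2) <-> cos(wt)*u(t)
With k=3, w=10: f(t) = 3*cos(10t)*u(t)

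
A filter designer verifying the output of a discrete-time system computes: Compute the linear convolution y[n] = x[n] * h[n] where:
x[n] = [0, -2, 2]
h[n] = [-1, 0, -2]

y[n] = sum_k x[k]*h[n-k]. Output length = len(x) + len(h) - 1 = 3 + 3 - 1 = 5.
y[0] = 0*-1 = 0
y[1] = -2*-1 + 0*0 = 2
y[2] = 2*-1 + -2*0 + 0*-2 = -2
y[3] = 2*0 + -2*-2 = 4
y[4] = 2*-2 = -4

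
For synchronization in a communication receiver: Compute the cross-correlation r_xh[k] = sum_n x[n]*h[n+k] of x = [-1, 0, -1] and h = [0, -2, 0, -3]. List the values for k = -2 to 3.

Both sequences indexed from 0 and zero outside their support.
Lags with overlap: k = -2 to 3.
  r_xh[-2] = x[2]*h[0] = 0
  r_xh[-1] = x[1]*h[0] + x[2]*h[1] = 2
  r_xh[0] = x[0]*h[0] + x[1]*h[1] + x[2]*h[2] = 0
  r_xh[1] = x[0]*h[1] + x[1]*h[2] + x[2]*h[3] = 5
  r_xh[2] = x[0]*h[2] + x[1]*h[3] = 0
  r_xh[3] = x[0]*h[3] = 3
r_xh = [0, 2, 0, 5, 0, 3] (for k = -2, ..., 3)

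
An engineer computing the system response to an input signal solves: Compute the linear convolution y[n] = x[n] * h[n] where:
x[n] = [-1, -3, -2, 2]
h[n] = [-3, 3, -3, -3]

y[n] = sum_k x[k]*h[n-k]. Output length = len(x) + len(h) - 1 = 4 + 4 - 1 = 7.
y[0] = -1*-3 = 3
y[1] = -3*-3 + -1*3 = 6
y[2] = -2*-3 + -3*3 + -1*-3 = 0
y[3] = 2*-3 + -2*3 + -3*-3 + -1*-3 = 0
y[4] = 2*3 + -2*-3 + -3*-3 = 21
y[5] = 2*-3 + -2*-3 = 0
y[6] = 2*-3 = -6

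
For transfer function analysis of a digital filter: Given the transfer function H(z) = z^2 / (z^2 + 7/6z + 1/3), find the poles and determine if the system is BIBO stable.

Poles are roots of the denominator: z^2 + 7/6z + 1/3 = 0.
Quadratic formula: z = [-(7/6) +/- sqrt((7/6)^2 - 4*(1/3))] / 2
Discriminant = 49/36 - 4/3 = 1/36; sqrt = 1/6.
z = (-7/6 +/- 1/6) / 2 => z = -1/2 or z = -2/3.
|p1| = 2/3, |p2| = 1/2.
For BIBO stability, all poles must lie inside the unit circle (|p| < 1).
System is STABLE since both |p| < 1.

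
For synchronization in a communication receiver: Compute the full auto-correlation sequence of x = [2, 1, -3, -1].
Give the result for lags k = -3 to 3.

r_xx[k] = sum_m x[m]*x[m+k], indexed from 0, for k = -3 to 3:
  r_xx[-3] = x[3]*x[0] = -2
  r_xx[-2] = x[2]*x[0] + x[3]*x[1] = -7
  r_xx[-1] = x[1]*x[0] + x[2]*x[1] + x[3]*x[2] = 2
  r_xx[0] = x[0]*x[0] + x[1]*x[1] + x[2]*x[2] + x[3]*x[3] = 15
  r_xx[1] = x[0]*x[1] + x[1]*x[2] + x[2]*x[3] = 2
  r_xx[2] = x[0]*x[2] + x[1]*x[3] = -7
  r_xx[3] = x[0]*x[3] = -2
r_xx = [-2, -7, 2, 15, 2, -7, -2]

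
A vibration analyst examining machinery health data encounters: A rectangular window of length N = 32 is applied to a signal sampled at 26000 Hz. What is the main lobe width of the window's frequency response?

For a rectangular window of length N,
the main lobe width in frequency is 2*f_s/N.
= 2*26000/32 = 1625 Hz
This determines the minimum frequency separation for resolving two sinusoids.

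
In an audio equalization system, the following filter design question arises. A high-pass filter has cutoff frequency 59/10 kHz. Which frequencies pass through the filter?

A high-pass filter passes all frequencies above the cutoff frequency 59/10 kHz and attenuates lower frequencies.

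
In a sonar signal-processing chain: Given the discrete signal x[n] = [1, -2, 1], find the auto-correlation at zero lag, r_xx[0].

The auto-correlation at zero lag r_xx[0] equals the signal energy.
r_xx[0] = sum of x[n]^2 = 1^2 + (-2)^2 + 1^2
= 1 + 4 + 1 = 6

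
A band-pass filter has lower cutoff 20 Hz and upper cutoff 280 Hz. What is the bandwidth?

Bandwidth = f_high - f_low
= 280 Hz - 20 Hz = 260 Hz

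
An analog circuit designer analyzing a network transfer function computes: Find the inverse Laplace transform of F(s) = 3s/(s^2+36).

Standard pair: s/(s^2+w^2) <-> cos(wt)*u(t)
With k=3, w=6: f(t) = 3*cos(6t)*u(t)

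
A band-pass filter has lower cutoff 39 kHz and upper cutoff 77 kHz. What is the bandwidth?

Bandwidth = f_high - f_low
= 77 kHz - 39 kHz = 38 kHz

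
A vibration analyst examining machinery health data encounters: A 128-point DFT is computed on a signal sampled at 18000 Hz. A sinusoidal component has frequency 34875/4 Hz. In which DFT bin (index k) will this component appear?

DFT frequency resolution = f_s/N = 18000/128 = 1125/8 Hz
Bin index k = f_signal / resolution = 34875/4 / 1125/8 = 62
The signal frequency 34875/4 Hz falls in DFT bin k = 62.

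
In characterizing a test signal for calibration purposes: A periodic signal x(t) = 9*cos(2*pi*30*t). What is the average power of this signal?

Average power of A*cos(wt) is A^2/2.
P = 9^2 / 2 = 81/2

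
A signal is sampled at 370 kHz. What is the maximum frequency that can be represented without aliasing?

The maximum frequency that can be represented without aliasing
is the Nyquist frequency: f_max = f_s / 2 = 370 kHz / 2 = 185 kHz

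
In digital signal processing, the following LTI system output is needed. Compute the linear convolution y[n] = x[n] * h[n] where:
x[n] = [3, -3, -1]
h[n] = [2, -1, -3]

y[n] = sum_k x[k]*h[n-k]. Output length = len(x) + len(h) - 1 = 3 + 3 - 1 = 5.
y[0] = 3*2 = 6
y[1] = -3*2 + 3*-1 = -9
y[2] = -1*2 + -3*-1 + 3*-3 = -8
y[3] = -1*-1 + -3*-3 = 10
y[4] = -1*-3 = 3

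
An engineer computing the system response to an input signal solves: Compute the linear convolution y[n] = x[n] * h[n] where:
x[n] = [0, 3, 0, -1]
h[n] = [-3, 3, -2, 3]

y[n] = sum_k x[k]*h[n-k]. Output length = len(x) + len(h) - 1 = 4 + 4 - 1 = 7.
y[0] = 0*-3 = 0
y[1] = 3*-3 + 0*3 = -9
y[2] = 0*-3 + 3*3 + 0*-2 = 9
y[3] = -1*-3 + 0*3 + 3*-2 + 0*3 = -3
y[4] = -1*3 + 0*-2 + 3*3 = 6
y[5] = -1*-2 + 0*3 = 2
y[6] = -1*3 = -3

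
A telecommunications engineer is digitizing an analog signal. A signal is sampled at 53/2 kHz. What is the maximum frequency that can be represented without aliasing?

The maximum frequency that can be represented without aliasing
is the Nyquist frequency: f_max = f_s / 2 = 53/2 kHz / 2 = 53/4 kHz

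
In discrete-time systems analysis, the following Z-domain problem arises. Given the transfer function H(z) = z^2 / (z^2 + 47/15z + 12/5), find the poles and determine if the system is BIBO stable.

Poles are roots of the denominator: z^2 + 47/15z + 12/5 = 0.
Quadratic formula: z = [-(47/15) +/- sqrt((47/15)^2 - 4*(12/5))] / 2
Discriminant = 2209/225 - 48/5 = 49/225; sqrt = 7/15.
z = (-47/15 +/- 7/15) / 2 => z = -4/3 or z = -9/5.
|p1| = 9/5, |p2| = 4/3.
For BIBO stability, all poles must lie inside the unit circle (|p| < 1).
System is UNSTABLE since at least one |p| >= 1.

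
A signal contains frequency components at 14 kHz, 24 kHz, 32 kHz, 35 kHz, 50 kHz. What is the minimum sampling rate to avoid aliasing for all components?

The highest frequency component is f_max = 50 kHz.
Nyquist rate = 2 * f_max = 2 * 50 kHz = 100 kHz.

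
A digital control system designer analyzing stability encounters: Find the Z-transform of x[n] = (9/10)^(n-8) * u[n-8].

Time-shifting property: if X(z) = Z{x[n]}, then Z{x[n-d]} = z^(-d) * X(z)
X(z) = z/(z - 9/10) for x[n] = (9/10)^n * u[n]
Z{x[n-8]} = z^(-8) * z/(z - 9/10) = z^(-7)/(z - 9/10)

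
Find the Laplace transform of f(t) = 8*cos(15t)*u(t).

Standard pair: cos(wt)*u(t) <-> s/(s^2+w^2)
With w = 15: L{8*cos(15t)*u(t)} = 8s/(s^2+225)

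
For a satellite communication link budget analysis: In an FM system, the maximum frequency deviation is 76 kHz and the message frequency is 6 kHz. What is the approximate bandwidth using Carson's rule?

Carson's rule: BW = 2*(delta_f + f_m)
= 2*(76 + 6) kHz = 164 kHz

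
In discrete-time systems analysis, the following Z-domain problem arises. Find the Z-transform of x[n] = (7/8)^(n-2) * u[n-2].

Time-shifting property: if X(z) = Z{x[n]}, then Z{x[n-d]} = z^(-d) * X(z)
X(z) = z/(z - 7/8) for x[n] = (7/8)^n * u[n]
Z{x[n-2]} = z^(-2) * z/(z - 7/8) = z^(-1)/(z - 7/8)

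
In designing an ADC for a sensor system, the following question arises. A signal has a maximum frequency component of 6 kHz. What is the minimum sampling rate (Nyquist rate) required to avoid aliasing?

By the Nyquist-Shannon sampling theorem,
the minimum sampling rate (Nyquist rate) must be at least 2 * f_max.
Nyquist rate = 2 * 6 kHz = 12 kHz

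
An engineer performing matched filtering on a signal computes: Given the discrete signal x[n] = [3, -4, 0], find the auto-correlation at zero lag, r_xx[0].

The auto-correlation at zero lag r_xx[0] equals the signal energy.
r_xx[0] = sum of x[n]^2 = 3^2 + (-4)^2 + 0^2
= 9 + 16 + 0 = 25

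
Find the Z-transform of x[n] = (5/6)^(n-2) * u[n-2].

Time-shifting property: if X(z) = Z{x[n]}, then Z{x[n-d]} = z^(-d) * X(z)
X(z) = z/(z - 5/6) for x[n] = (5/6)^n * u[n]
Z{x[n-2]} = z^(-2) * z/(z - 5/6) = z^(-1)/(z - 5/6)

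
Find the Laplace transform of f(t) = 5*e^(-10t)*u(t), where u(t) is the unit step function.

Standard Laplace transform pair:
e^(-at)*u(t) <-> 1/(s+a)
With a = 10: L{5*e^(-10t)*u(t)} = 5/(s+10), ROC: Re(s) > -10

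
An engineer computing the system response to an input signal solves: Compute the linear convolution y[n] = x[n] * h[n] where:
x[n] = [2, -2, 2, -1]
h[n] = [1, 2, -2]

y[n] = sum_k x[k]*h[n-k]. Output length = len(x) + len(h) - 1 = 4 + 3 - 1 = 6.
y[0] = 2*1 = 2
y[1] = -2*1 + 2*2 = 2
y[2] = 2*1 + -2*2 + 2*-2 = -6
y[3] = -1*1 + 2*2 + -2*-2 = 7
y[4] = -1*2 + 2*-2 = -6
y[5] = -1*-2 = 2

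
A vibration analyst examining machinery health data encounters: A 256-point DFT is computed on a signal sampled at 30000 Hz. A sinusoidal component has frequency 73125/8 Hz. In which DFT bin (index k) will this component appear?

DFT frequency resolution = f_s/N = 30000/256 = 1875/16 Hz
Bin index k = f_signal / resolution = 73125/8 / 1875/16 = 78
The signal frequency 73125/8 Hz falls in DFT bin k = 78.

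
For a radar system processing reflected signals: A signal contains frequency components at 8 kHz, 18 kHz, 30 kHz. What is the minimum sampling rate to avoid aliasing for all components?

The highest frequency component is f_max = 30 kHz.
Nyquist rate = 2 * f_max = 2 * 30 kHz = 60 kHz.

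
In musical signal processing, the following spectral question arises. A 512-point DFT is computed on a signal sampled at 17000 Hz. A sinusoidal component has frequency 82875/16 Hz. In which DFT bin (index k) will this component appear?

DFT frequency resolution = f_s/N = 17000/512 = 2125/64 Hz
Bin index k = f_signal / resolution = 82875/16 / 2125/64 = 156
The signal frequency 82875/16 Hz falls in DFT bin k = 156.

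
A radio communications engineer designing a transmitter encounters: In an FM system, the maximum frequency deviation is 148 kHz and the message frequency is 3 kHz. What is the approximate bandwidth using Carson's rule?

Carson's rule: BW = 2*(delta_f + f_m)
= 2*(148 + 3) kHz = 302 kHz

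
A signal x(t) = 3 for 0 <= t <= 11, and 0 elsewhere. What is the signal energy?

Energy = integral of |x(t)|^2 dt over the signal duration
= 3^2 * 11 = 9 * 11 = 99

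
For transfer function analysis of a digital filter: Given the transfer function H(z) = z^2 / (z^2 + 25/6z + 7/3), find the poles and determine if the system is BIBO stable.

Poles are roots of the denominator: z^2 + 25/6z + 7/3 = 0.
Quadratic formula: z = [-(25/6) +/- sqrt((25/6)^2 - 4*(7/3))] / 2
Discriminant = 625/36 - 28/3 = 289/36; sqrt = 17/6.
z = (-25/6 +/- 17/6) / 2 => z = -2/3 or z = -7/2.
|p1| = 7/2, |p2| = 2/3.
For BIBO stability, all poles must lie inside the unit circle (|p| < 1).
System is UNSTABLE since at least one |p| >= 1.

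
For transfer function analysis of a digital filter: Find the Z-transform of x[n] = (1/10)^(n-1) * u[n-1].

Time-shifting property: if X(z) = Z{x[n]}, then Z{x[n-d]} = z^(-d) * X(z)
X(z) = z/(z - 1/10) for x[n] = (1/10)^n * u[n]
Z{x[n-1]} = z^(-1) * z/(z - 1/10) = 1/(z - 1/10)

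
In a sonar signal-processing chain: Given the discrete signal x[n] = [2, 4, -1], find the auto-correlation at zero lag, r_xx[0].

The auto-correlation at zero lag r_xx[0] equals the signal energy.
r_xx[0] = sum of x[n]^2 = 2^2 + 4^2 + (-1)^2
= 4 + 16 + 1 = 21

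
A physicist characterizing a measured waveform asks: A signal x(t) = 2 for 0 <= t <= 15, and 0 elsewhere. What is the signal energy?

Energy = integral of |x(t)|^2 dt over the signal duration
= 2^2 * 15 = 4 * 15 = 60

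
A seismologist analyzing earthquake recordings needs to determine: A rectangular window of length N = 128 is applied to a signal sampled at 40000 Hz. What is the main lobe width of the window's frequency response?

For a rectangular window of length N,
the main lobe width in frequency is 2*f_s/N.
= 2*40000/128 = 625 Hz
This determines the minimum frequency separation for resolving two sinusoids.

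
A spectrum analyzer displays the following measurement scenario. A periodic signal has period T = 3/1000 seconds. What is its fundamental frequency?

The fundamental frequency is the reciprocal of the period.
f = 1/T = 1/(3/1000) = 1000/3 Hz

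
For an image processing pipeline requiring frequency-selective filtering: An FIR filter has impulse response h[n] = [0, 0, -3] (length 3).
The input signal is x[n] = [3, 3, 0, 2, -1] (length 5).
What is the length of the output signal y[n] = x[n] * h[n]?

For linear convolution, the output length is:
len(y) = len(x) + len(h) - 1 = 5 + 3 - 1 = 7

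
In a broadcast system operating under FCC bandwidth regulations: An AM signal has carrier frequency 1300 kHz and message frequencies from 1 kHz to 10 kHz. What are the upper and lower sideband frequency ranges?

Upper sideband (USB) = fc + [fm_low, fm_high] = 1300 + [1, 10] = [1301, 1310] kHz
Lower sideband (LSB) = fc - [fm_high, fm_low] = 1300 - [10, 1] = [1290, 1299] kHz
Total occupied spectrum: 1290 kHz to 1310 kHz (plus carrier at 1300 kHz)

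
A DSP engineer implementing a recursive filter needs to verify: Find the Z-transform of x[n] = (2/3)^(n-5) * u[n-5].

Time-shifting property: if X(z) = Z{x[n]}, then Z{x[n-d]} = z^(-d) * X(z)
X(z) = z/(z - 2/3) for x[n] = (2/3)^n * u[n]
Z{x[n-5]} = z^(-5) * z/(z - 2/3) = z^(-4)/(z - 2/3)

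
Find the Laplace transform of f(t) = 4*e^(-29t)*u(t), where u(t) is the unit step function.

Standard Laplace transform pair:
e^(-at)*u(t) <-> 1/(s+a)
With a = 29: L{4*e^(-29t)*u(t)} = 4/(s+29), ROC: Re(s) > -29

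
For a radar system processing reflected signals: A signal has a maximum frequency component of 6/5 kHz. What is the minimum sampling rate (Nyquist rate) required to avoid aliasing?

By the Nyquist-Shannon sampling theorem,
the minimum sampling rate (Nyquist rate) must be at least 2 * f_max.
Nyquist rate = 2 * 6/5 kHz = 12/5 kHz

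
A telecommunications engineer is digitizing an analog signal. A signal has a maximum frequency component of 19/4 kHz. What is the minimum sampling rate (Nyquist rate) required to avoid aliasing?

By the Nyquist-Shannon sampling theorem,
the minimum sampling rate (Nyquist rate) must be at least 2 * f_max.
Nyquist rate = 2 * 19/4 kHz = 19/2 kHz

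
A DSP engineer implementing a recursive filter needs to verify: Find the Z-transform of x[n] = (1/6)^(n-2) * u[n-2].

Time-shifting property: if X(z) = Z{x[n]}, then Z{x[n-d]} = z^(-d) * X(z)
X(z) = z/(z - 1/6) for x[n] = (1/6)^n * u[n]
Z{x[n-2]} = z^(-2) * z/(z - 1/6) = z^(-1)/(z - 1/6)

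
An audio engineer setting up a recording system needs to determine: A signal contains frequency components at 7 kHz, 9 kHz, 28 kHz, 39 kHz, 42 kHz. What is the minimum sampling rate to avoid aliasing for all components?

The highest frequency component is f_max = 42 kHz.
Nyquist rate = 2 * f_max = 2 * 42 kHz = 84 kHz.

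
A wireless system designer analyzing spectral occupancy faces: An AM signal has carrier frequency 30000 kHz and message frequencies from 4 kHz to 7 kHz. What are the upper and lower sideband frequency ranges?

Upper sideband (USB) = fc + [fm_low, fm_high] = 30000 + [4, 7] = [30004, 30007] kHz
Lower sideband (LSB) = fc - [fm_high, fm_low] = 30000 - [7, 4] = [29993, 29996] kHz
Total occupied spectrum: 29993 kHz to 30007 kHz (plus carrier at 30000 kHz)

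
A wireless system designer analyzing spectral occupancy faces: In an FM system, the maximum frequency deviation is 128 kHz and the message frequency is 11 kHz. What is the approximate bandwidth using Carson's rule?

Carson's rule: BW = 2*(delta_f + f_m)
= 2*(128 + 11) kHz = 278 kHz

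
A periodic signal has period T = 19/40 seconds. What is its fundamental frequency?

The fundamental frequency is the reciprocal of the period.
f = 1/T = 1/(19/40) = 40/19 Hz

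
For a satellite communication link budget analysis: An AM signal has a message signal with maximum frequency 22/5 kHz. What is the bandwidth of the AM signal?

In AM (double-sideband), the bandwidth is twice the message frequency.
BW = 2 * f_m = 2 * 22/5 kHz = 44/5 kHz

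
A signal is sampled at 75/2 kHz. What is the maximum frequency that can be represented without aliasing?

The maximum frequency that can be represented without aliasing
is the Nyquist frequency: f_max = f_s / 2 = 75/2 kHz / 2 = 75/4 kHz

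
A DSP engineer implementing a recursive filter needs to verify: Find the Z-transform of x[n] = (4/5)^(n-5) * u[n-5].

Time-shifting property: if X(z) = Z{x[n]}, then Z{x[n-d]} = z^(-d) * X(z)
X(z) = z/(z - 4/5) for x[n] = (4/5)^n * u[n]
Z{x[n-5]} = z^(-5) * z/(z - 4/5) = z^(-4)/(z - 4/5)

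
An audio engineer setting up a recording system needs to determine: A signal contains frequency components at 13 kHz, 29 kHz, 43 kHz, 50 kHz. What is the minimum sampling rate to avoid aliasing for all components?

The highest frequency component is f_max = 50 kHz.
Nyquist rate = 2 * f_max = 2 * 50 kHz = 100 kHz.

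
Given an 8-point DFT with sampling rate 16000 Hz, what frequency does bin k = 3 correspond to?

The frequency of DFT bin k is: f_k = k * f_s / N
f_3 = 3 * 16000 / 8 = 6000 Hz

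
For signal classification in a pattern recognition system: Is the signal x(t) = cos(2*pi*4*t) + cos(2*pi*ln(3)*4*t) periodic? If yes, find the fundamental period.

f1 = 4 Hz, f2 = 4*ln(3) Hz
Ratio f2/f1 = ln(3), which is irrational.
Since the frequency ratio is irrational, no common period exists.
The signal is not periodic.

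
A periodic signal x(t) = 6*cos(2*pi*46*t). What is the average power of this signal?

Average power of A*cos(wt) is A^2/2.
P = 6^2 / 2 = 36/2 = 18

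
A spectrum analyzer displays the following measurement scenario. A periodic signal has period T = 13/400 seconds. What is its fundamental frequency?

The fundamental frequency is the reciprocal of the period.
f = 1/T = 1/(13/400) = 400/13 Hz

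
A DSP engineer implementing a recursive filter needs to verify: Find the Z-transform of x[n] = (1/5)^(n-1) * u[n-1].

Time-shifting property: if X(z) = Z{x[n]}, then Z{x[n-d]} = z^(-d) * X(z)
X(z) = z/(z - 1/5) for x[n] = (1/5)^n * u[n]
Z{x[n-1]} = z^(-1) * z/(z - 1/5) = 1/(z - 1/5)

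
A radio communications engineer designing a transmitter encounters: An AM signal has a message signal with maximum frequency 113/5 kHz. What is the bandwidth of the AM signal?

In AM (double-sideband), the bandwidth is twice the message frequency.
BW = 2 * f_m = 2 * 113/5 kHz = 226/5 kHz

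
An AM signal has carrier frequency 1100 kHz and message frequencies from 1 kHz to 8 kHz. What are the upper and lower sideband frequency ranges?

Upper sideband (USB) = fc + [fm_low, fm_high] = 1100 + [1, 8] = [1101, 1108] kHz
Lower sideband (LSB) = fc - [fm_high, fm_low] = 1100 - [8, 1] = [1092, 1099] kHz
Total occupied spectrum: 1092 kHz to 1108 kHz (plus carrier at 1100 kHz)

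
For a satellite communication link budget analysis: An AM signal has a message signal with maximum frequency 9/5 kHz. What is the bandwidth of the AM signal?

In AM (double-sideband), the bandwidth is twice the message frequency.
BW = 2 * f_m = 2 * 9/5 kHz = 18/5 kHz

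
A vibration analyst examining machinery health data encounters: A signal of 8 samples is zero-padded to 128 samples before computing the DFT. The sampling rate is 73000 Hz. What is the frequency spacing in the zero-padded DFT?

Original DFT: N = 8, resolution = f_s/N = 73000/8 = 9125 Hz
Zero-padded DFT: N = 128, resolution = f_s/N = 73000/128 = 9125/16 Hz
Zero-padding interpolates the spectrum (finer frequency grid)
but does NOT improve the true spectral resolution (ability to resolve close frequencies).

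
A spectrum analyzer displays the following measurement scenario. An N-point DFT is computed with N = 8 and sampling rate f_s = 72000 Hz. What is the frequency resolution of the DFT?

DFT frequency resolution = f_s / N
= 72000 / 8 = 9000 Hz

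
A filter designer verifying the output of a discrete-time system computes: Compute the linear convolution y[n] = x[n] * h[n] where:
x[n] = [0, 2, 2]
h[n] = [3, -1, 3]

y[n] = sum_k x[k]*h[n-k]. Output length = len(x) + len(h) - 1 = 3 + 3 - 1 = 5.
y[0] = 0*3 = 0
y[1] = 2*3 + 0*-1 = 6
y[2] = 2*3 + 2*-1 + 0*3 = 4
y[3] = 2*-1 + 2*3 = 4
y[4] = 2*3 = 6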